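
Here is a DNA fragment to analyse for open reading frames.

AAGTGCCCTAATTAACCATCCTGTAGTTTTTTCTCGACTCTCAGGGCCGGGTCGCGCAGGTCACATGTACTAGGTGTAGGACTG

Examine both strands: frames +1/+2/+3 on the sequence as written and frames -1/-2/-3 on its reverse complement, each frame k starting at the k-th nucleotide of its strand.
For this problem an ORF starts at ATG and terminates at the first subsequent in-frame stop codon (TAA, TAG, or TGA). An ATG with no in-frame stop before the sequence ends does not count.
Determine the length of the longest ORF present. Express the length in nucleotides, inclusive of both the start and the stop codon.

12

Reverse complement (5'→3'): CAGTCCTACACCTAGTACATGTGACCTGCGCGACCCGGCCCTGAGAGTCGAGAAAAAACTACAGGATGGTTAATTAGGGCACTT
Frame +1: AAG TGC CCT AAT TAA CCA TCC TGT AGT TTT TTC TCG ACT CTC AGG GCC GGG TCG CGC AGG TCA CAT GTA CTA GGT GTA GGA CTG — no ATG→stop ORF.
Frame +2: AGT GCC CTA ATT AAC CAT CCT GTA GTT TTT TCT CGA CTC TCA GGG CCG GGT CGC GCA GGT CAC ATG TAC TAG GTG TAG GAC — ATG at 65, stop TAG at 71 → 9 nt.
Frame +3: GTG CCC TAA TTA ACC ATC CTG TAG TTT TTT CTC GAC TCT CAG GGC CGG GTC GCG CAG GTC ACA TGT ACT AGG TGT AGG ACT — no ATG→stop ORF.
Frame -1: CAG TCC TAC ACC TAG TAC ATG TGA CCT GCG CGA CCC GGC CCT GAG AGT CGA GAA AAA ACT ACA GGA TGG TTA ATT AGG GCA CTT — ATG at 19, stop TGA at 22 → 6 nt.
Frame -2: AGT CCT ACA CCT AGT ACA TGT GAC CTG CGC GAC CCG GCC CTG AGA GTC GAG AAA AAA CTA CAG GAT GGT TAA TTA GGG CAC — no ATG→stop ORF.
Frame -3: GTC CTA CAC CTA GTA CAT GTG ACC TGC GCG ACC CGG CCC TGA GAG TCG AGA AAA AAC TAC AGG ATG GTT AAT TAG GGC ACT — ATG at 66, stop TAG at 75 → 12 nt.
Longest: frame -3, positions 66–77, 12 nt = 4 codons = 3 aa. → 12 nucleotides.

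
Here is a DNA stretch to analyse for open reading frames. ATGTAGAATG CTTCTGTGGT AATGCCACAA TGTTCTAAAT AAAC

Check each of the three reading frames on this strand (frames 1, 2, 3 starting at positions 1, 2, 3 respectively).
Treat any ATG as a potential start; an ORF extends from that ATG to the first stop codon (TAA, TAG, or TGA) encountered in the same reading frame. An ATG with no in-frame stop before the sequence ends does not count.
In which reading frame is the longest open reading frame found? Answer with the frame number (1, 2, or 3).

1

Frame 1: ATG TAG AAT GCT TCT GTG GTA ATG CCA CAA TGT TCT AAA TAA — ATG at 1, stop TAG at 4 → 6 nt; ATG at 22, stop TAA at 40 → 21 nt.
Frame 2: TGT AGA ATG CTT CTG TGG TAA TGC CAC AAT GTT CTA AAT AAA — ATG at 8, stop TAA at 20 → 15 nt.
Frame 3: GTA GAA TGC TTC TGT GGT AAT GCC ACA ATG TTC TAA ATA AAC — ATG at 30, stop TAA at 36 → 9 nt.
Longest ORF is 21 nt in frame 1 (positions 22–42).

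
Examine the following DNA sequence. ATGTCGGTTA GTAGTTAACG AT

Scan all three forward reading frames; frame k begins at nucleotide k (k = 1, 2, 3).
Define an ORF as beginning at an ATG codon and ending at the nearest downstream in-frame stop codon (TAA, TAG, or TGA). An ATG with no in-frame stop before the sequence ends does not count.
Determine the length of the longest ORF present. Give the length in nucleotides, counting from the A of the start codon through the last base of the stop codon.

18

Frame 1: ATG TCG GTT AGT AGT TAA CGA — ATG at 1, stop TAA at 16 → 18 nt.
Frame 2: TGT CGG TTA GTA GTT AAC GAT — no ATG→stop ORF.
Frame 3: GTC GGT TAG TAG TTA ACG — no ATG→stop ORF.
Longest: frame 1, positions 1–18, 18 nt = 6 codons = 5 aa. → 18 nucleotides.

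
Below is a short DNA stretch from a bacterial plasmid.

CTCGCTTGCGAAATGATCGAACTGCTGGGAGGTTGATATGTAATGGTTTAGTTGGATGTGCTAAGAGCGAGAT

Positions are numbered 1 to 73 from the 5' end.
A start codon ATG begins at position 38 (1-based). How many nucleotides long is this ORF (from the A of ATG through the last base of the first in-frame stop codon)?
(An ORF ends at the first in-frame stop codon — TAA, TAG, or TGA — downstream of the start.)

6

Codons from position 38: ATG (38–40), TAA (41–43).
TAA is the first in-frame stop; ORF spans 38–43, 6 nucleotides.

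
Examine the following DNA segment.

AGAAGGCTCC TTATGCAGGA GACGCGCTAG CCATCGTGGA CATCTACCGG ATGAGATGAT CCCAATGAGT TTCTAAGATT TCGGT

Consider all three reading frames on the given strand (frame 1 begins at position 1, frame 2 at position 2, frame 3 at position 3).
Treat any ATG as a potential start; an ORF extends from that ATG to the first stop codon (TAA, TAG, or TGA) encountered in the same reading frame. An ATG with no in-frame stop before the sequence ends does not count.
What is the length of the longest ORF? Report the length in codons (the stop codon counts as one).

Frame 1: AGA AGG CTC CTT ATG CAG GAG ACG CGC TAG CCA TCG TGG ACA TCT ACC GGA TGA GAT GAT CCC AAT GAG TTT CTA AGA TTT CGG — ATG at 13, stop TAG at 28 → 18 nt.
Frame 2: GAA GGC TCC TTA TGC AGG AGA CGC GCT AGC CAT CGT GGA CAT CTA CCG GAT GAG ATG ATC CCA ATG AGT TTC TAA GAT TTC GGT — ATG at 56, stop TAA at 74 → 21 nt; ATG at 65, stop TAA at 74 → 12 nt.
Frame 3: AAG GCT CCT TAT GCA GGA GAC GCG CTA GCC ATC GTG GAC ATC TAC CGG ATG AGA TGA TCC CAA TGA GTT TCT AAG ATT TCG — ATG at 51, stop TGA at 57 → 9 nt.
Longest: frame 2, positions 56–76, 21 nt = 7 codons = 6 aa. → 7 codons.

7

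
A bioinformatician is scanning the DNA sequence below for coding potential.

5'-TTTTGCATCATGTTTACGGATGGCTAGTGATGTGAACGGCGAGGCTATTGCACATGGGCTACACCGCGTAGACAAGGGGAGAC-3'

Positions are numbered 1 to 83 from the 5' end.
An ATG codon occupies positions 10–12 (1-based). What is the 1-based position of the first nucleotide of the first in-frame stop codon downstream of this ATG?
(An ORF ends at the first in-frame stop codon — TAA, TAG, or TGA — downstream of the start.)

25

Codons from position 10: ATG (10–12), TTT (13–15), ACG (16–18), GAT (19–21), GGC (22–24), TAG (25–27).
TAG is a stop codon; it begins at position 25.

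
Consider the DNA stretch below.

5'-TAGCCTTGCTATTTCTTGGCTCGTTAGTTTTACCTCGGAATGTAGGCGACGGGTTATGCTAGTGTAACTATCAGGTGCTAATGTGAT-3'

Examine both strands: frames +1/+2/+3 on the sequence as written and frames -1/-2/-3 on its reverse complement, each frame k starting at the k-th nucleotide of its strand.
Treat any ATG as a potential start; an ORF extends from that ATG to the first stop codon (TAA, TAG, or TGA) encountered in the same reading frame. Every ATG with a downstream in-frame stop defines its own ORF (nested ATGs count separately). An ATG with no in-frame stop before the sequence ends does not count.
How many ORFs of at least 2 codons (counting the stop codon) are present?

Reverse complement (5'→3'): ATCACATTAGCACCTGATAGTTACACTAGCATAACCCGTCGCCTACATTCCGAGGTAAAACTAACGAGCCAAGAAATAGCAAGGCTA
Frame +1: TAG CCT TGC TAT TTC TTG GCT CGT TAG TTT TAC CTC GGA ATG TAG GCG ACG GGT TAT GCT AGT GTA ACT ATC AGG TGC TAA TGT GAT — ATG at 40, stop TAG at 43 → 6 nt.
Frame +2: AGC CTT GCT ATT TCT TGG CTC GTT AGT TTT ACC TCG GAA TGT AGG CGA CGG GTT ATG CTA GTG TAA CTA TCA GGT GCT AAT GTG — ATG at 56, stop TAA at 65 → 12 nt.
Frame +3: GCC TTG CTA TTT CTT GGC TCG TTA GTT TTA CCT CGG AAT GTA GGC GAC GGG TTA TGC TAG TGT AAC TAT CAG GTG CTA ATG TGA — ATG at 81, stop TGA at 84 → 6 nt.
Frame -1: ATC ACA TTA GCA CCT GAT AGT TAC ACT AGC ATA ACC CGT CGC CTA CAT TCC GAG GTA AAA CTA ACG AGC CAA GAA ATA GCA AGG CTA — no ATG→stop ORF.
Frame -2: TCA CAT TAG CAC CTG ATA GTT ACA CTA GCA TAA CCC GTC GCC TAC ATT CCG AGG TAA AAC TAA CGA GCC AAG AAA TAG CAA GGC — no ATG→stop ORF.
Frame -3: CAC ATT AGC ACC TGA TAG TTA CAC TAG CAT AAC CCG TCG CCT ACA TTC CGA GGT AAA ACT AAC GAG CCA AGA AAT AGC AAG GCT — no ATG→stop ORF.
ORFs ≥ 2 codons: frame +1 40–45 (2 codons), frame +2 56–67 (4 codons), frame +3 81–86 (2 codons). Count = 3.

3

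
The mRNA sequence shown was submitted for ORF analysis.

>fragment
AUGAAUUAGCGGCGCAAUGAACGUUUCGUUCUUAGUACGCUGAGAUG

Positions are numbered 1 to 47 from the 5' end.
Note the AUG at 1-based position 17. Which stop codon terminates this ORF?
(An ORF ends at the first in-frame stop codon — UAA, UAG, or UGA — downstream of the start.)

Codons from position 17: AUG (17–19), AAC (20–22), GUU (23–25), UCG (26–28), UUC (29–31), UUA (32–34), GUA (35–37), CGC (38–40), UGA (41–43).
The first in-frame stop codon is UGA.

UGA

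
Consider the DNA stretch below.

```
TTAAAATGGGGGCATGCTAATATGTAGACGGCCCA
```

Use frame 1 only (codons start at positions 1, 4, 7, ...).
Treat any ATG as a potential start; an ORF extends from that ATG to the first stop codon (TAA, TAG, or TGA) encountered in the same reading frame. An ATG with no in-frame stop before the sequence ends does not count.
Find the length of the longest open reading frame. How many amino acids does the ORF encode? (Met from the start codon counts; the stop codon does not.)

1

Frame 1: TTA AAA TGG GGG CAT GCT AAT ATG TAG ACG GCC — ATG at 22, stop TAG at 25 → 6 nt.
Longest: frame 1, positions 22–27, 6 nt = 2 codons = 1 aa. → 1 amino acids.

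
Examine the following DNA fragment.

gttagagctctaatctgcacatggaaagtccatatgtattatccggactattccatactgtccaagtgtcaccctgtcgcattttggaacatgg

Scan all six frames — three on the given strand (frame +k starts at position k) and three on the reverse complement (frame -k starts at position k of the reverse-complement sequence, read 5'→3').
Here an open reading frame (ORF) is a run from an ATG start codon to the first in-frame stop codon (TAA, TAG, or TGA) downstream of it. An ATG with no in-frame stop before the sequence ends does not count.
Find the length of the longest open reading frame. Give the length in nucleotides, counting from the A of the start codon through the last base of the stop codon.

81

Reverse complement (5'→3'): CCATGTTCCAAAATGCGACAGGGTGACACTTGGACAGTATGGAATAGTCCGGATAATACATATGGACTTTCCATGTGCAGATTAGAGCTCTAAC
Frame +1: GTT AGA GCT CTA ATC TGC ACA TGG AAA GTC CAT ATG TAT TAT CCG GAC TAT TCC ATA CTG TCC AAG TGT CAC CCT GTC GCA TTT TGG AAC ATG — no ATG→stop ORF.
Frame +2: TTA GAG CTC TAA TCT GCA CAT GGA AAG TCC ATA TGT ATT ATC CGG ACT ATT CCA TAC TGT CCA AGT GTC ACC CTG TCG CAT TTT GGA ACA TGG — no ATG→stop ORF.
Frame +3: TAG AGC TCT AAT CTG CAC ATG GAA AGT CCA TAT GTA TTA TCC GGA CTA TTC CAT ACT GTC CAA GTG TCA CCC TGT CGC ATT TTG GAA CAT — no ATG→stop ORF.
Frame -1: CCA TGT TCC AAA ATG CGA CAG GGT GAC ACT TGG ACA GTA TGG AAT AGT CCG GAT AAT ACA TAT GGA CTT TCC ATG TGC AGA TTA GAG CTC TAA — ATG at 13, stop TAA at 91 → 81 nt; ATG at 73, stop TAA at 91 → 21 nt.
Frame -2: CAT GTT CCA AAA TGC GAC AGG GTG ACA CTT GGA CAG TAT GGA ATA GTC CGG ATA ATA CAT ATG GAC TTT CCA TGT GCA GAT TAG AGC TCT AAC — ATG at 62, stop TAG at 83 → 24 nt.
Frame -3: ATG TTC CAA AAT GCG ACA GGG TGA CAC TTG GAC AGT ATG GAA TAG TCC GGA TAA TAC ATA TGG ACT TTC CAT GTG CAG ATT AGA GCT CTA — ATG at 3, stop TGA at 24 → 24 nt; ATG at 39, stop TAG at 45 → 9 nt.
Longest: frame -1, positions 13–93, 81 nt = 27 codons = 26 aa. → 81 nucleotides.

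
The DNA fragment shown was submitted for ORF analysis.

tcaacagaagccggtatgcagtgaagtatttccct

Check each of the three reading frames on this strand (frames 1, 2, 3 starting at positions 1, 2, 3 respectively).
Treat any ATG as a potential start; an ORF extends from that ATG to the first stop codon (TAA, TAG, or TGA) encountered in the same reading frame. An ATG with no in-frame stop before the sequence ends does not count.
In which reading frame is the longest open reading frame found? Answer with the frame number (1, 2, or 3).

1

Frame 1: TCA ACA GAA GCC GGT ATG CAG TGA AGT ATT TCC — ATG at 16, stop TGA at 22 → 9 nt.
Frame 2: CAA CAG AAG CCG GTA TGC AGT GAA GTA TTT CCC — no ATG→stop ORF.
Frame 3: AAC AGA AGC CGG TAT GCA GTG AAG TAT TTC CCT — no ATG→stop ORF.
Longest ORF is 9 nt in frame 1 (positions 16–24).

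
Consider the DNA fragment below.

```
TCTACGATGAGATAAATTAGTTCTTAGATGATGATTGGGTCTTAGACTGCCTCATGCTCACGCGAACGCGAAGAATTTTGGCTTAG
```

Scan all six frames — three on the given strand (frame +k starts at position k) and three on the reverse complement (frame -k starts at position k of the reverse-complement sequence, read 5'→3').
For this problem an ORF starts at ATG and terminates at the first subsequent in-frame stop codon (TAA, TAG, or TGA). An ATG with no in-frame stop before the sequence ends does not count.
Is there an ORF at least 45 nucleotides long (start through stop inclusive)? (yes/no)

no

Reverse complement (5'→3'): CTAAGCCAAAATTCTTCGCGTTCGCGTGAGCATGAGGCAGTCTAAGACCCAATCATCATCTAAGAACTAATTTATCTCATCGTAGA
Frame +1: TCT ACG ATG AGA TAA ATT AGT TCT TAG ATG ATG ATT GGG TCT TAG ACT GCC TCA TGC TCA CGC GAA CGC GAA GAA TTT TGG CTT — ATG at 7, stop TAA at 13 → 9 nt; ATG at 28, stop TAG at 43 → 18 nt; ATG at 31, stop TAG at 43 → 15 nt.
Frame +2: CTA CGA TGA GAT AAA TTA GTT CTT AGA TGA TGA TTG GGT CTT AGA CTG CCT CAT GCT CAC GCG AAC GCG AAG AAT TTT GGC TTA — no ATG→stop ORF.
Frame +3: TAC GAT GAG ATA AAT TAG TTC TTA GAT GAT GAT TGG GTC TTA GAC TGC CTC ATG CTC ACG CGA ACG CGA AGA ATT TTG GCT TAG — ATG at 54, stop TAG at 84 → 33 nt.
Frame -1: CTA AGC CAA AAT TCT TCG CGT TCG CGT GAG CAT GAG GCA GTC TAA GAC CCA ATC ATC ATC TAA GAA CTA ATT TAT CTC ATC GTA — no ATG→stop ORF.
Frame -2: TAA GCC AAA ATT CTT CGC GTT CGC GTG AGC ATG AGG CAG TCT AAG ACC CAA TCA TCA TCT AAG AAC TAA TTT ATC TCA TCG TAG — ATG at 32, stop TAA at 68 → 39 nt.
Frame -3: AAG CCA AAA TTC TTC GCG TTC GCG TGA GCA TGA GGC AGT CTA AGA CCC AAT CAT CAT CTA AGA ACT AAT TTA TCT CAT CGT AGA — no ATG→stop ORF.
Largest ORF found is 39 nucleotides < 45, so no.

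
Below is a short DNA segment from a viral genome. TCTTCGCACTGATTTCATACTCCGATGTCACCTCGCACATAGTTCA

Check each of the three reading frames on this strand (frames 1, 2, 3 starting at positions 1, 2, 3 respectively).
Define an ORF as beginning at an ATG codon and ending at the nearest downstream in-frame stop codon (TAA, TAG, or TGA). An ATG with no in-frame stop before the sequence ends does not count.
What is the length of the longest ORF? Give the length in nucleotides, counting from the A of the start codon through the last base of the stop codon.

Frame 1: TCT TCG CAC TGA TTT CAT ACT CCG ATG TCA CCT CGC ACA TAG TTC — ATG at 25, stop TAG at 40 → 18 nt.
Frame 2: CTT CGC ACT GAT TTC ATA CTC CGA TGT CAC CTC GCA CAT AGT TCA — no ATG→stop ORF.
Frame 3: TTC GCA CTG ATT TCA TAC TCC GAT GTC ACC TCG CAC ATA GTT — no ATG→stop ORF.
Longest: frame 1, positions 25–42, 18 nt = 6 codons = 5 aa. → 18 nucleotides.

18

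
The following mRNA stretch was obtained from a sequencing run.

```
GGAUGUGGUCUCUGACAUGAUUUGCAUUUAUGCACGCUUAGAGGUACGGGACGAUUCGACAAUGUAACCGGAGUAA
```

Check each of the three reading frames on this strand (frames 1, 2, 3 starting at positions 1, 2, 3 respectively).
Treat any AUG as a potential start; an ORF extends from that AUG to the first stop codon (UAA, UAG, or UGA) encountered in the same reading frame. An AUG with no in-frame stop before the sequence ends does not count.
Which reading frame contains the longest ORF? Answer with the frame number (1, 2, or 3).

2

Frame 1: GGA UGU GGU CUC UGA CAU GAU UUG CAU UUA UGC ACG CUU AGA GGU ACG GGA CGA UUC GAC AAU GUA ACC GGA GUA — no AUG→stop ORF.
Frame 2: GAU GUG GUC UCU GAC AUG AUU UGC AUU UAU GCA CGC UUA GAG GUA CGG GAC GAU UCG ACA AUG UAA CCG GAG UAA — AUG at 17, stop UAA at 65 → 51 nt; AUG at 62, stop UAA at 65 → 6 nt.
Frame 3: AUG UGG UCU CUG ACA UGA UUU GCA UUU AUG CAC GCU UAG AGG UAC GGG ACG AUU CGA CAA UGU AAC CGG AGU — AUG at 3, stop UGA at 18 → 18 nt; AUG at 30, stop UAG at 39 → 12 nt.
Longest ORF is 51 nt in frame 2 (positions 17–67).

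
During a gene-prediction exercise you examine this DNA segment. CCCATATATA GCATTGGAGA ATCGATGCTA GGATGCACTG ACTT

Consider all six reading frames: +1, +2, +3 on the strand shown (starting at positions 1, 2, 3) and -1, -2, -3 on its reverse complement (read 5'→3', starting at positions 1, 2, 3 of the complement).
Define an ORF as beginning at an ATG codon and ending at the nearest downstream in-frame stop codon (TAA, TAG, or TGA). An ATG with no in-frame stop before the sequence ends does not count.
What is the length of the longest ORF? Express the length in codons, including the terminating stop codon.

3

Reverse complement (5'→3'): AAGTCAGTGCATCCTAGCATCGATTCTCCAATGCTATATATGGG
Frame +1: CCC ATA TAT AGC ATT GGA GAA TCG ATG CTA GGA TGC ACT GAC — no ATG→stop ORF.
Frame +2: CCA TAT ATA GCA TTG GAG AAT CGA TGC TAG GAT GCA CTG ACT — no ATG→stop ORF.
Frame +3: CAT ATA TAG CAT TGG AGA ATC GAT GCT AGG ATG CAC TGA CTT — ATG at 33, stop TGA at 39 → 9 nt.
Frame -1: AAG TCA GTG CAT CCT AGC ATC GAT TCT CCA ATG CTA TAT ATG — no ATG→stop ORF.
Frame -2: AGT CAG TGC ATC CTA GCA TCG ATT CTC CAA TGC TAT ATA TGG — no ATG→stop ORF.
Frame -3: GTC AGT GCA TCC TAG CAT CGA TTC TCC AAT GCT ATA TAT GGG — no ATG→stop ORF.
Longest: frame +3, positions 33–41, 9 nt = 3 codons = 2 aa. → 3 codons.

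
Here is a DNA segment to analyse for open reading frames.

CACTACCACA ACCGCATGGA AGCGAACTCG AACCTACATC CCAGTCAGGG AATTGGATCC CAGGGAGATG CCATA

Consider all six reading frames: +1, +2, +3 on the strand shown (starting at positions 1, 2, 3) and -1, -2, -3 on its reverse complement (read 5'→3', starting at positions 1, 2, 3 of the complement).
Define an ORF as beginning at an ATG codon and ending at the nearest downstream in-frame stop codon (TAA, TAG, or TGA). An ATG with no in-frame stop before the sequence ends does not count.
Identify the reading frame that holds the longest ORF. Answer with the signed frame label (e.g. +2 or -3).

Reverse complement (5'→3'): TATGGCATCTCCCTGGGATCCAATTCCCTGACTGGGATGTAGGTTCGAGTTCGCTTCCATGCGGTTGTGGTAGTG
Frame +1: CAC TAC CAC AAC CGC ATG GAA GCG AAC TCG AAC CTA CAT CCC AGT CAG GGA ATT GGA TCC CAG GGA GAT GCC ATA — no ATG→stop ORF.
Frame +2: ACT ACC ACA ACC GCA TGG AAG CGA ACT CGA ACC TAC ATC CCA GTC AGG GAA TTG GAT CCC AGG GAG ATG CCA — no ATG→stop ORF.
Frame +3: CTA CCA CAA CCG CAT GGA AGC GAA CTC GAA CCT ACA TCC CAG TCA GGG AAT TGG ATC CCA GGG AGA TGC CAT — no ATG→stop ORF.
Frame -1: TAT GGC ATC TCC CTG GGA TCC AAT TCC CTG ACT GGG ATG TAG GTT CGA GTT CGC TTC CAT GCG GTT GTG GTA GTG — ATG at 37, stop TAG at 40 → 6 nt.
Frame -2: ATG GCA TCT CCC TGG GAT CCA ATT CCC TGA CTG GGA TGT AGG TTC GAG TTC GCT TCC ATG CGG TTG TGG TAG — ATG at 2, stop TGA at 29 → 30 nt; ATG at 59, stop TAG at 71 → 15 nt.
Frame -3: TGG CAT CTC CCT GGG ATC CAA TTC CCT GAC TGG GAT GTA GGT TCG AGT TCG CTT CCA TGC GGT TGT GGT AGT — no ATG→stop ORF.
Longest ORF is 30 nt in frame -2 (positions 2–31).

-2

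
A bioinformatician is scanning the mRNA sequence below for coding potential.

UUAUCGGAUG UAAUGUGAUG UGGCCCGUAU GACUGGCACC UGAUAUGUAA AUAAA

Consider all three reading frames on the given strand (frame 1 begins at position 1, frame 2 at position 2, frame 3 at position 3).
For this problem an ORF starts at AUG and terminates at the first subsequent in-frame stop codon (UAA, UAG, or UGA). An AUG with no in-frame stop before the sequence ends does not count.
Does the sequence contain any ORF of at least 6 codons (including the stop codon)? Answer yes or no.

no

Frame 1: UUA UCG GAU GUA AUG UGA UGU GGC CCG UAU GAC UGG CAC CUG AUA UGU AAA UAA — AUG at 13, stop UGA at 16 → 6 nt.
Frame 2: UAU CGG AUG UAA UGU GAU GUG GCC CGU AUG ACU GGC ACC UGA UAU GUA AAU AAA — AUG at 8, stop UAA at 11 → 6 nt; AUG at 29, stop UGA at 41 → 15 nt.
Frame 3: AUC GGA UGU AAU GUG AUG UGG CCC GUA UGA CUG GCA CCU GAU AUG UAA AUA — AUG at 18, stop UGA at 30 → 15 nt; AUG at 45, stop UAA at 48 → 6 nt.
Largest ORF found is 5 codons < 6, so no.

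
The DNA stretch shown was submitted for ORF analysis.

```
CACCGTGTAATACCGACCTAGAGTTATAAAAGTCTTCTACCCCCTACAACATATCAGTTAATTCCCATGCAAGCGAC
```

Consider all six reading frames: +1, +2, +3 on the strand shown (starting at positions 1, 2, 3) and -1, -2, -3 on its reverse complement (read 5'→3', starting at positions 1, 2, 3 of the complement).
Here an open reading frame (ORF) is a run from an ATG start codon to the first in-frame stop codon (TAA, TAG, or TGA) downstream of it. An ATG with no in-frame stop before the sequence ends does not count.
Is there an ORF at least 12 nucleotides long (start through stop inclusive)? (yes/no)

Reverse complement (5'→3'): GTCGCTTGCATGGGAATTAACTGATATGTTGTAGGGGGTAGAAGACTTTTATAACTCTAGGTCGGTATTACACGGTG
Frame +1: CAC CGT GTA ATA CCG ACC TAG AGT TAT AAA AGT CTT CTA CCC CCT ACA ACA TAT CAG TTA ATT CCC ATG CAA GCG — no ATG→stop ORF.
Frame +2: ACC GTG TAA TAC CGA CCT AGA GTT ATA AAA GTC TTC TAC CCC CTA CAA CAT ATC AGT TAA TTC CCA TGC AAG CGA — no ATG→stop ORF.
Frame +3: CCG TGT AAT ACC GAC CTA GAG TTA TAA AAG TCT TCT ACC CCC TAC AAC ATA TCA GTT AAT TCC CAT GCA AGC GAC — no ATG→stop ORF.
Frame -1: GTC GCT TGC ATG GGA ATT AAC TGA TAT GTT GTA GGG GGT AGA AGA CTT TTA TAA CTC TAG GTC GGT ATT ACA CGG — ATG at 10, stop TGA at 22 → 15 nt.
Frame -2: TCG CTT GCA TGG GAA TTA ACT GAT ATG TTG TAG GGG GTA GAA GAC TTT TAT AAC TCT AGG TCG GTA TTA CAC GGT — ATG at 26, stop TAG at 32 → 9 nt.
Frame -3: CGC TTG CAT GGG AAT TAA CTG ATA TGT TGT AGG GGG TAG AAG ACT TTT ATA ACT CTA GGT CGG TAT TAC ACG GTG — no ATG→stop ORF.
Frame -1 has an ORF of 15 nucleotides (positions 10–24) ≥ 12, so yes.

yes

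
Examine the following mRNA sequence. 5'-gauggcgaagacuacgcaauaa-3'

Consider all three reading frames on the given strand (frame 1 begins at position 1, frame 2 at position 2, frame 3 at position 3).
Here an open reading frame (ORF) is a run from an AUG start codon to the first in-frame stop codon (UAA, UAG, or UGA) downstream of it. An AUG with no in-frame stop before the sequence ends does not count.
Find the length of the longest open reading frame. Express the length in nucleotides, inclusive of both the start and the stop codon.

21

Frame 1: GAU GGC GAA GAC UAC GCA AUA — no AUG→stop ORF.
Frame 2: AUG GCG AAG ACU ACG CAA UAA — AUG at 2, stop UAA at 20 → 21 nt.
Frame 3: UGG CGA AGA CUA CGC AAU — no AUG→stop ORF.
Longest: frame 2, positions 2–22, 21 nt = 7 codons = 6 aa. → 21 nucleotides.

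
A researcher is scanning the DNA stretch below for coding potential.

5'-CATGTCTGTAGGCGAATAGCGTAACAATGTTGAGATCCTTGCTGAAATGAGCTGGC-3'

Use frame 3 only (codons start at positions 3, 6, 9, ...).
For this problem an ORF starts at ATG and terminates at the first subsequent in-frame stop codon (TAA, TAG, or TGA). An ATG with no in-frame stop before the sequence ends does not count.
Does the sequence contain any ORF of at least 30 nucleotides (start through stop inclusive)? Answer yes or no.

Frame 3: TGT CTG TAG GCG AAT AGC GTA ACA ATG TTG AGA TCC TTG CTG AAA TGA GCT GGC — ATG at 27, stop TGA at 48 → 24 nt.
Largest ORF found is 24 nucleotides < 30, so no.

no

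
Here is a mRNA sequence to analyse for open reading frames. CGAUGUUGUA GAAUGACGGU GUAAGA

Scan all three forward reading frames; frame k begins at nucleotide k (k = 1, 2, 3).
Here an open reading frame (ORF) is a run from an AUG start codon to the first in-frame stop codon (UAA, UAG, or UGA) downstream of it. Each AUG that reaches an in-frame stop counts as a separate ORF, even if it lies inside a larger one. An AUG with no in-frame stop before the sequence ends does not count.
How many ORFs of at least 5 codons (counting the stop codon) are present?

Frame 1: CGA UGU UGU AGA AUG ACG GUG UAA — AUG at 13, stop UAA at 22 → 12 nt.
Frame 2: GAU GUU GUA GAA UGA CGG UGU AAG — no AUG→stop ORF.
Frame 3: AUG UUG UAG AAU GAC GGU GUA AGA — AUG at 3, stop UAG at 9 → 9 nt.
No ORF reaches 5 codons. Count = 0.

0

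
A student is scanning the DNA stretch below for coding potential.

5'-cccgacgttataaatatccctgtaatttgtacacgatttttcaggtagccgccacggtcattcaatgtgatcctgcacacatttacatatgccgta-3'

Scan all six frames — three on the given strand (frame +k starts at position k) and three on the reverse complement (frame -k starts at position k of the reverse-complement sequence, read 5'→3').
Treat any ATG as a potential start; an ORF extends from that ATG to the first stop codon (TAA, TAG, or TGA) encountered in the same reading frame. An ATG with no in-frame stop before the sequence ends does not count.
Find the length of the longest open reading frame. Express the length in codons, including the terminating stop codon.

7

Reverse complement (5'→3'): TACGGCATATGTAAATGTGTGCAGGATCACATTGAATGACCGTGGCGGCTACCTGAAAAATCGTGTACAAATTACAGGGATATTTATAACGTCGGG
Frame +1: CCC GAC GTT ATA AAT ATC CCT GTA ATT TGT ACA CGA TTT TTC AGG TAG CCG CCA CGG TCA TTC AAT GTG ATC CTG CAC ACA TTT ACA TAT GCC GTA — no ATG→stop ORF.
Frame +2: CCG ACG TTA TAA ATA TCC CTG TAA TTT GTA CAC GAT TTT TCA GGT AGC CGC CAC GGT CAT TCA ATG TGA TCC TGC ACA CAT TTA CAT ATG CCG — ATG at 65, stop TGA at 68 → 6 nt.
Frame +3: CGA CGT TAT AAA TAT CCC TGT AAT TTG TAC ACG ATT TTT CAG GTA GCC GCC ACG GTC ATT CAA TGT GAT CCT GCA CAC ATT TAC ATA TGC CGT — no ATG→stop ORF.
Frame -1: TAC GGC ATA TGT AAA TGT GTG CAG GAT CAC ATT GAA TGA CCG TGG CGG CTA CCT GAA AAA TCG TGT ACA AAT TAC AGG GAT ATT TAT AAC GTC GGG — no ATG→stop ORF.
Frame -2: ACG GCA TAT GTA AAT GTG TGC AGG ATC ACA TTG AAT GAC CGT GGC GGC TAC CTG AAA AAT CGT GTA CAA ATT ACA GGG ATA TTT ATA ACG TCG — no ATG→stop ORF.
Frame -3: CGG CAT ATG TAA ATG TGT GCA GGA TCA CAT TGA ATG ACC GTG GCG GCT ACC TGA AAA ATC GTG TAC AAA TTA CAG GGA TAT TTA TAA CGT CGG — ATG at 9, stop TAA at 12 → 6 nt; ATG at 15, stop TGA at 33 → 21 nt; ATG at 36, stop TGA at 54 → 21 nt.
Longest: frame -3, positions 15–35, 21 nt = 7 codons = 6 aa. → 7 codons.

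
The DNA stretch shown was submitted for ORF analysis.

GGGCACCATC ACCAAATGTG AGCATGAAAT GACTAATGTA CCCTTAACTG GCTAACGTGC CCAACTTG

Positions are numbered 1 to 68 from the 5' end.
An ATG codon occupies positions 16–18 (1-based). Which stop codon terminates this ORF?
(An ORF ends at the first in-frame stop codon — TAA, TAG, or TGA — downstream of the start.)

TGA

Codons from position 16: ATG (16–18), TGA (19–21).
The first in-frame stop codon is TGA.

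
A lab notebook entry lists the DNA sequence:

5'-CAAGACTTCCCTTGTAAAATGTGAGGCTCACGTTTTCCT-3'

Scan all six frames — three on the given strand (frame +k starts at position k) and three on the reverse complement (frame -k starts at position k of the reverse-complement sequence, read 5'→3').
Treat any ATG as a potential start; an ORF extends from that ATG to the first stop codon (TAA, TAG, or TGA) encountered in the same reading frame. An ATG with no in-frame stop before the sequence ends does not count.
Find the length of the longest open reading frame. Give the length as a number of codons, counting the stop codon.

Reverse complement (5'→3'): AGGAAAACGTGAGCCTCACATTTTACAAGGGAAGTCTTG
Frame +1: CAA GAC TTC CCT TGT AAA ATG TGA GGC TCA CGT TTT CCT — ATG at 19, stop TGA at 22 → 6 nt.
Frame +2: AAG ACT TCC CTT GTA AAA TGT GAG GCT CAC GTT TTC — no ATG→stop ORF.
Frame +3: AGA CTT CCC TTG TAA AAT GTG AGG CTC ACG TTT TCC — no ATG→stop ORF.
Frame -1: AGG AAA ACG TGA GCC TCA CAT TTT ACA AGG GAA GTC TTG — no ATG→stop ORF.
Frame -2: GGA AAA CGT GAG CCT CAC ATT TTA CAA GGG AAG TCT — no ATG→stop ORF.
Frame -3: GAA AAC GTG AGC CTC ACA TTT TAC AAG GGA AGT CTT — no ATG→stop ORF.
Longest: frame +1, positions 19–24, 6 nt = 2 codons = 1 aa. → 2 codons.

2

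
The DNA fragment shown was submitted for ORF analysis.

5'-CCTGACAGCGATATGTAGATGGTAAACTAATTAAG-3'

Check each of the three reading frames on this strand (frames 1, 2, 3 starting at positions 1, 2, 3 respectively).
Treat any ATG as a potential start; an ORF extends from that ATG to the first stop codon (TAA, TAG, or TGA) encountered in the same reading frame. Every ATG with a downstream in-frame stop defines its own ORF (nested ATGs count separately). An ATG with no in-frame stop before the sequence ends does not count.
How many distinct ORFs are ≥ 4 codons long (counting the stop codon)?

1

Frame 1: CCT GAC AGC GAT ATG TAG ATG GTA AAC TAA TTA — ATG at 13, stop TAG at 16 → 6 nt; ATG at 19, stop TAA at 28 → 12 nt.
Frame 2: CTG ACA GCG ATA TGT AGA TGG TAA ACT AAT TAA — no ATG→stop ORF.
Frame 3: TGA CAG CGA TAT GTA GAT GGT AAA CTA ATT AAG — no ATG→stop ORF.
ORFs ≥ 4 codons: frame 1 19–30 (4 codons). Count = 1.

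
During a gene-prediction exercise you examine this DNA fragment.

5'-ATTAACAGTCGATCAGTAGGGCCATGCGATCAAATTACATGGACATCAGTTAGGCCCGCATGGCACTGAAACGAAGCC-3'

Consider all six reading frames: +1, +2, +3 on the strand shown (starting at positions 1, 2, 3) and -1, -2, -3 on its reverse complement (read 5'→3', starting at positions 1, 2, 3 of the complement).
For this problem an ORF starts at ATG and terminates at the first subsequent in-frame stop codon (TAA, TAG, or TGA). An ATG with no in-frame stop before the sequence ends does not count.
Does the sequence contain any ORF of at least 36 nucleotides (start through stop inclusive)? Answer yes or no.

Reverse complement (5'→3'): GGCTTCGTTTCAGTGCCATGCGGGCCTAACTGATGTCCATGTAATTTGATCGCATGGCCCTACTGATCGACTGTTAAT
Frame +1: ATT AAC AGT CGA TCA GTA GGG CCA TGC GAT CAA ATT ACA TGG ACA TCA GTT AGG CCC GCA TGG CAC TGA AAC GAA GCC — no ATG→stop ORF.
Frame +2: TTA ACA GTC GAT CAG TAG GGC CAT GCG ATC AAA TTA CAT GGA CAT CAG TTA GGC CCG CAT GGC ACT GAA ACG AAG — no ATG→stop ORF.
Frame +3: TAA CAG TCG ATC AGT AGG GCC ATG CGA TCA AAT TAC ATG GAC ATC AGT TAG GCC CGC ATG GCA CTG AAA CGA AGC — ATG at 24, stop TAG at 51 → 30 nt; ATG at 39, stop TAG at 51 → 15 nt.
Frame -1: GGC TTC GTT TCA GTG CCA TGC GGG CCT AAC TGA TGT CCA TGT AAT TTG ATC GCA TGG CCC TAC TGA TCG ACT GTT AAT — no ATG→stop ORF.
Frame -2: GCT TCG TTT CAG TGC CAT GCG GGC CTA ACT GAT GTC CAT GTA ATT TGA TCG CAT GGC CCT ACT GAT CGA CTG TTA — no ATG→stop ORF.
Frame -3: CTT CGT TTC AGT GCC ATG CGG GCC TAA CTG ATG TCC ATG TAA TTT GAT CGC ATG GCC CTA CTG ATC GAC TGT TAA — ATG at 18, stop TAA at 27 → 12 nt; ATG at 33, stop TAA at 42 → 12 nt; ATG at 39, stop TAA at 42 → 6 nt; ATG at 54, stop TAA at 75 → 24 nt.
Largest ORF found is 30 nucleotides < 36, so no.

no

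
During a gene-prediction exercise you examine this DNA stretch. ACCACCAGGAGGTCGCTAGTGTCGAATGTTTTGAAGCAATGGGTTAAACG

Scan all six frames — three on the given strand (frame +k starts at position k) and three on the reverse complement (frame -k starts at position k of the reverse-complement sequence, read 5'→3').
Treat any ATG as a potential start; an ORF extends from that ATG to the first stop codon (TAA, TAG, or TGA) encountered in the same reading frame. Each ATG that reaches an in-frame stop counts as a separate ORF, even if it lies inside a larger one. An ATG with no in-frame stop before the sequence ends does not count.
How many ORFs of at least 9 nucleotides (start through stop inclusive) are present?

2

Reverse complement (5'→3'): CGTTTAACCCATTGCTTCAAAACATTCGACACTAGCGACCTCCTGGTGGT
Frame +1: ACC ACC AGG AGG TCG CTA GTG TCG AAT GTT TTG AAG CAA TGG GTT AAA — no ATG→stop ORF.
Frame +2: CCA CCA GGA GGT CGC TAG TGT CGA ATG TTT TGA AGC AAT GGG TTA AAC — ATG at 26, stop TGA at 32 → 9 nt.
Frame +3: CAC CAG GAG GTC GCT AGT GTC GAA TGT TTT GAA GCA ATG GGT TAA ACG — ATG at 39, stop TAA at 45 → 9 nt.
Frame -1: CGT TTA ACC CAT TGC TTC AAA ACA TTC GAC ACT AGC GAC CTC CTG GTG — no ATG→stop ORF.
Frame -2: GTT TAA CCC ATT GCT TCA AAA CAT TCG ACA CTA GCG ACC TCC TGG TGG — no ATG→stop ORF.
Frame -3: TTT AAC CCA TTG CTT CAA AAC ATT CGA CAC TAG CGA CCT CCT GGT GGT — no ATG→stop ORF.
ORFs ≥ 9 nucleotides: frame +2 26–34 (9 nucleotides), frame +3 39–47 (9 nucleotides). Count = 2.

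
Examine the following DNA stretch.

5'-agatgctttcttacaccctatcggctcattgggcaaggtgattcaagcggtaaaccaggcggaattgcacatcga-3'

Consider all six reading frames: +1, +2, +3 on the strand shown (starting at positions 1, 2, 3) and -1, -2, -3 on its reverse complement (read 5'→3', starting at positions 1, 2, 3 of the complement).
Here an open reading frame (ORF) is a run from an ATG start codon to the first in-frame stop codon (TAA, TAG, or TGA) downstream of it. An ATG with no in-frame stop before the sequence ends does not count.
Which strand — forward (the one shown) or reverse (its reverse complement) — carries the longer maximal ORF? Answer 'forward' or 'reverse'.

Reverse complement (5'→3'): TCGATGTGCAATTCCGCCTGGTTTACCGCTTGAATCACCTTGCCCAATGAGCCGATAGGGTGTAAGAAAGCATCT
Frame +1: AGA TGC TTT CTT ACA CCC TAT CGG CTC ATT GGG CAA GGT GAT TCA AGC GGT AAA CCA GGC GGA ATT GCA CAT CGA — no ATG→stop ORF.
Frame +2: GAT GCT TTC TTA CAC CCT ATC GGC TCA TTG GGC AAG GTG ATT CAA GCG GTA AAC CAG GCG GAA TTG CAC ATC — no ATG→stop ORF.
Frame +3: ATG CTT TCT TAC ACC CTA TCG GCT CAT TGG GCA AGG TGA TTC AAG CGG TAA ACC AGG CGG AAT TGC ACA TCG — ATG at 3, stop TGA at 39 → 39 nt.
Frame -1: TCG ATG TGC AAT TCC GCC TGG TTT ACC GCT TGA ATC ACC TTG CCC AAT GAG CCG ATA GGG TGT AAG AAA GCA TCT — ATG at 4, stop TGA at 31 → 30 nt.
Frame -2: CGA TGT GCA ATT CCG CCT GGT TTA CCG CTT GAA TCA CCT TGC CCA ATG AGC CGA TAG GGT GTA AGA AAG CAT — ATG at 47, stop TAG at 56 → 12 nt.
Frame -3: GAT GTG CAA TTC CGC CTG GTT TAC CGC TTG AAT CAC CTT GCC CAA TGA GCC GAT AGG GTG TAA GAA AGC ATC — no ATG→stop ORF.
Forward-strand max 39 nt; reverse-strand max 30 nt. The forward strand has the longer ORF.

forward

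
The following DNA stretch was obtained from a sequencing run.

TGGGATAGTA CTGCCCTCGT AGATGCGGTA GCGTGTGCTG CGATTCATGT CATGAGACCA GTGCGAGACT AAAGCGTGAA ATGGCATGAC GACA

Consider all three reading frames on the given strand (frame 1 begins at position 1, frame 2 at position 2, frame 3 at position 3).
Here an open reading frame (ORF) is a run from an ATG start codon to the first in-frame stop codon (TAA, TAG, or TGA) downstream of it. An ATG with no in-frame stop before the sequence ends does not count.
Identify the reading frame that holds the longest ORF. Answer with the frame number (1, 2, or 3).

1

Frame 1: TGG GAT AGT ACT GCC CTC GTA GAT GCG GTA GCG TGT GCT GCG ATT CAT GTC ATG AGA CCA GTG CGA GAC TAA AGC GTG AAA TGG CAT GAC GAC — ATG at 52, stop TAA at 70 → 21 nt.
Frame 2: GGG ATA GTA CTG CCC TCG TAG ATG CGG TAG CGT GTG CTG CGA TTC ATG TCA TGA GAC CAG TGC GAG ACT AAA GCG TGA AAT GGC ATG ACG ACA — ATG at 23, stop TAG at 29 → 9 nt; ATG at 47, stop TGA at 53 → 9 nt.
Frame 3: GGA TAG TAC TGC CCT CGT AGA TGC GGT AGC GTG TGC TGC GAT TCA TGT CAT GAG ACC AGT GCG AGA CTA AAG CGT GAA ATG GCA TGA CGA — ATG at 81, stop TGA at 87 → 9 nt.
Longest ORF is 21 nt in frame 1 (positions 52–72).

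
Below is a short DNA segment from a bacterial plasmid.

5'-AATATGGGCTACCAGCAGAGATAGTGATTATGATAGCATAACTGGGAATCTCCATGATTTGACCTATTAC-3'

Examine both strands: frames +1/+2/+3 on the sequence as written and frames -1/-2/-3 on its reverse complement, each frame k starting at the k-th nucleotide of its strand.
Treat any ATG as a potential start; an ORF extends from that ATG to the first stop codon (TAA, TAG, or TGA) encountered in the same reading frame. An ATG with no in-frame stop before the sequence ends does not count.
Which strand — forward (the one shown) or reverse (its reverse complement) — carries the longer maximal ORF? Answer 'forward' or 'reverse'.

forward

Reverse complement (5'→3'): GTAATAGGTCAAATCATGGAGATTCCCAGTTATGCTATCATAATCACTATCTCTGCTGGTAGCCCATATT
Frame +1: AAT ATG GGC TAC CAG CAG AGA TAG TGA TTA TGA TAG CAT AAC TGG GAA TCT CCA TGA TTT GAC CTA TTA — ATG at 4, stop TAG at 22 → 21 nt.
Frame +2: ATA TGG GCT ACC AGC AGA GAT AGT GAT TAT GAT AGC ATA ACT GGG AAT CTC CAT GAT TTG ACC TAT TAC — no ATG→stop ORF.
Frame +3: TAT GGG CTA CCA GCA GAG ATA GTG ATT ATG ATA GCA TAA CTG GGA ATC TCC ATG ATT TGA CCT ATT — ATG at 30, stop TAA at 39 → 12 nt; ATG at 54, stop TGA at 60 → 9 nt.
Frame -1: GTA ATA GGT CAA ATC ATG GAG ATT CCC AGT TAT GCT ATC ATA ATC ACT ATC TCT GCT GGT AGC CCA TAT — no ATG→stop ORF.
Frame -2: TAA TAG GTC AAA TCA TGG AGA TTC CCA GTT ATG CTA TCA TAA TCA CTA TCT CTG CTG GTA GCC CAT ATT — ATG at 32, stop TAA at 41 → 12 nt.
Frame -3: AAT AGG TCA AAT CAT GGA GAT TCC CAG TTA TGC TAT CAT AAT CAC TAT CTC TGC TGG TAG CCC ATA — no ATG→stop ORF.
Forward-strand max 21 nt; reverse-strand max 12 nt. The forward strand has the longer ORF.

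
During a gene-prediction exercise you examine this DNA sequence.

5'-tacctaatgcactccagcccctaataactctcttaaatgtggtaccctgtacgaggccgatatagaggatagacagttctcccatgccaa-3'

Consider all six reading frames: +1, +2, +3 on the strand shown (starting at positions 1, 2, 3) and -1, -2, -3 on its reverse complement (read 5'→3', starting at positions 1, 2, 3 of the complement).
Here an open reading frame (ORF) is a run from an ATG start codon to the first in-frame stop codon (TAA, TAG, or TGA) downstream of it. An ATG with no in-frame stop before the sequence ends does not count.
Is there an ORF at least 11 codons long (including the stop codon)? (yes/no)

Reverse complement (5'→3'): TTGGCATGGGAGAACTGTCTATCCTCTATATCGGCCTCGTACAGGGTACCACATTTAAGAGAGTTATTAGGGGCTGGAGTGCATTAGGTA
Frame +1: TAC CTA ATG CAC TCC AGC CCC TAA TAA CTC TCT TAA ATG TGG TAC CCT GTA CGA GGC CGA TAT AGA GGA TAG ACA GTT CTC CCA TGC CAA — ATG at 7, stop TAA at 22 → 18 nt; ATG at 37, stop TAG at 70 → 36 nt.
Frame +2: ACC TAA TGC ACT CCA GCC CCT AAT AAC TCT CTT AAA TGT GGT ACC CTG TAC GAG GCC GAT ATA GAG GAT AGA CAG TTC TCC CAT GCC — no ATG→stop ORF.
Frame +3: CCT AAT GCA CTC CAG CCC CTA ATA ACT CTC TTA AAT GTG GTA CCC TGT ACG AGG CCG ATA TAG AGG ATA GAC AGT TCT CCC ATG CCA — no ATG→stop ORF.
Frame -1: TTG GCA TGG GAG AAC TGT CTA TCC TCT ATA TCG GCC TCG TAC AGG GTA CCA CAT TTA AGA GAG TTA TTA GGG GCT GGA GTG CAT TAG GTA — no ATG→stop ORF.
Frame -2: TGG CAT GGG AGA ACT GTC TAT CCT CTA TAT CGG CCT CGT ACA GGG TAC CAC ATT TAA GAG AGT TAT TAG GGG CTG GAG TGC ATT AGG — no ATG→stop ORF.
Frame -3: GGC ATG GGA GAA CTG TCT ATC CTC TAT ATC GGC CTC GTA CAG GGT ACC ACA TTT AAG AGA GTT ATT AGG GGC TGG AGT GCA TTA GGT — no ATG→stop ORF.
Frame +1 has an ORF of 12 codons (positions 37–72) ≥ 11, so yes.

yes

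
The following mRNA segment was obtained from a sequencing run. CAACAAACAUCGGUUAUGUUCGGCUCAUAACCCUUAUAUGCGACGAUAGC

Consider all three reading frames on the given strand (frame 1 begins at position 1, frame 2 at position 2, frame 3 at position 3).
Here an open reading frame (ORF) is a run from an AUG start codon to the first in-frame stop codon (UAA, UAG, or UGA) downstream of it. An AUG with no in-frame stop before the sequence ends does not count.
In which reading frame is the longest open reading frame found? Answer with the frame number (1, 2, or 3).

Frame 1: CAA CAA ACA UCG GUU AUG UUC GGC UCA UAA CCC UUA UAU GCG ACG AUA — AUG at 16, stop UAA at 28 → 15 nt.
Frame 2: AAC AAA CAU CGG UUA UGU UCG GCU CAU AAC CCU UAU AUG CGA CGA UAG — AUG at 38, stop UAG at 47 → 12 nt.
Frame 3: ACA AAC AUC GGU UAU GUU CGG CUC AUA ACC CUU AUA UGC GAC GAU AGC — no AUG→stop ORF.
Longest ORF is 15 nt in frame 1 (positions 16–30).

1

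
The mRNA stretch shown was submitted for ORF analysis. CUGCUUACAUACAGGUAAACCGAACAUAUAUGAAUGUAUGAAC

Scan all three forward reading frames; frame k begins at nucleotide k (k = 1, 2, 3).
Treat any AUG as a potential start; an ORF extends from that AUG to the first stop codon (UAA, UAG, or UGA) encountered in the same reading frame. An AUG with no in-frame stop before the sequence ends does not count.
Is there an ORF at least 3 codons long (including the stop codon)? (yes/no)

Frame 1: CUG CUU ACA UAC AGG UAA ACC GAA CAU AUA UGA AUG UAU GAA — no AUG→stop ORF.
Frame 2: UGC UUA CAU ACA GGU AAA CCG AAC AUA UAU GAA UGU AUG AAC — no AUG→stop ORF.
Frame 3: GCU UAC AUA CAG GUA AAC CGA ACA UAU AUG AAU GUA UGA — AUG at 30, stop UGA at 39 → 12 nt.
Frame 3 has an ORF of 4 codons (positions 30–41) ≥ 3, so yes.

yes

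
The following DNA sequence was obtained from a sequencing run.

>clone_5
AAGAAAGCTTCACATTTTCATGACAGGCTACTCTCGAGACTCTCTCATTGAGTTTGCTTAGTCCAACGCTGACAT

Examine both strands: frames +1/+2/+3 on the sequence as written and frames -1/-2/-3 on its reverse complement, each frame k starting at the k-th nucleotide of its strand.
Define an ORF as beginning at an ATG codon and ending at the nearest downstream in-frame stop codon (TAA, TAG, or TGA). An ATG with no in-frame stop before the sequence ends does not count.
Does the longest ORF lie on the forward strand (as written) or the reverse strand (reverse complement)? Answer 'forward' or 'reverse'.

Reverse complement (5'→3'): ATGTCAGCGTTGGACTAAGCAAACTCAATGAGAGAGTCTCGAGAGTAGCCTGTCATGAAAATGTGAAGCTTTCTT
Frame +1: AAG AAA GCT TCA CAT TTT CAT GAC AGG CTA CTC TCG AGA CTC TCT CAT TGA GTT TGC TTA GTC CAA CGC TGA CAT — no ATG→stop ORF.
Frame +2: AGA AAG CTT CAC ATT TTC ATG ACA GGC TAC TCT CGA GAC TCT CTC ATT GAG TTT GCT TAG TCC AAC GCT GAC — ATG at 20, stop TAG at 59 → 42 nt.
Frame +3: GAA AGC TTC ACA TTT TCA TGA CAG GCT ACT CTC GAG ACT CTC TCA TTG AGT TTG CTT AGT CCA ACG CTG ACA — no ATG→stop ORF.
Frame -1: ATG TCA GCG TTG GAC TAA GCA AAC TCA ATG AGA GAG TCT CGA GAG TAG CCT GTC ATG AAA ATG TGA AGC TTT CTT — ATG at 1, stop TAA at 16 → 18 nt; ATG at 28, stop TAG at 46 → 21 nt; ATG at 55, stop TGA at 64 → 12 nt; ATG at 61, stop TGA at 64 → 6 nt.
Frame -2: TGT CAG CGT TGG ACT AAG CAA ACT CAA TGA GAG AGT CTC GAG AGT AGC CTG TCA TGA AAA TGT GAA GCT TTC — no ATG→stop ORF.
Frame -3: GTC AGC GTT GGA CTA AGC AAA CTC AAT GAG AGA GTC TCG AGA GTA GCC TGT CAT GAA AAT GTG AAG CTT TCT — no ATG→stop ORF.
Forward-strand max 42 nt; reverse-strand max 21 nt. The forward strand has the longer ORF.

forward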